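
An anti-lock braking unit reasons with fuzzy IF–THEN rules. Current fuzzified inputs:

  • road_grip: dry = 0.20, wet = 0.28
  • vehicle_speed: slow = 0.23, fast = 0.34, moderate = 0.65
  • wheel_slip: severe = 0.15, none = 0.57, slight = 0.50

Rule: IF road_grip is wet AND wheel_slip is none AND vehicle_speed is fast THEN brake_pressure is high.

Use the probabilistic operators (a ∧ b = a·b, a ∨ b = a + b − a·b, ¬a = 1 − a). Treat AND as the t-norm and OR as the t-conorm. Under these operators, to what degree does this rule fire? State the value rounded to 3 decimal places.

0.054

firing strength: wet=0.28, none=0.57, fast=0.34; AND[a·b] → w = 0.0543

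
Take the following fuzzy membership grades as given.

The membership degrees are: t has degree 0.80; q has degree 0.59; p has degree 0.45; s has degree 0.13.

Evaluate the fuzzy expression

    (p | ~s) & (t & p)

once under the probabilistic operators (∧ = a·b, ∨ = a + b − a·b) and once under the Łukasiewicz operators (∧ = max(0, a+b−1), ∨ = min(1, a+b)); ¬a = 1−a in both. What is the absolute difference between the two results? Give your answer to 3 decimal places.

0.084

Under probabilistic:
  ~s = 1 − 0.1300 = 0.8700
  p | ~s = a + b − a·b on (0.4500, 0.8700) = 0.9285
  t & p = a·b on (0.8000, 0.4500) = 0.3600
  (p | ~s) & (t & p) = a·b on (0.9285, 0.3600) = 0.3343
  → value = 0.3343
Under Łukasiewicz:
  ~s = 1 − 0.13 = 0.87
  p | ~s = min(1, a+b) on (0.45, 0.87) = 1.00
  t & p = max(0, a+b−1) on (0.80, 0.45) = 0.25
  (p | ~s) & (t & p) = max(0, a+b−1) on (1.00, 0.25) = 0.25
  → value = 0.2500
|0.3343 − 0.2500| = 0.084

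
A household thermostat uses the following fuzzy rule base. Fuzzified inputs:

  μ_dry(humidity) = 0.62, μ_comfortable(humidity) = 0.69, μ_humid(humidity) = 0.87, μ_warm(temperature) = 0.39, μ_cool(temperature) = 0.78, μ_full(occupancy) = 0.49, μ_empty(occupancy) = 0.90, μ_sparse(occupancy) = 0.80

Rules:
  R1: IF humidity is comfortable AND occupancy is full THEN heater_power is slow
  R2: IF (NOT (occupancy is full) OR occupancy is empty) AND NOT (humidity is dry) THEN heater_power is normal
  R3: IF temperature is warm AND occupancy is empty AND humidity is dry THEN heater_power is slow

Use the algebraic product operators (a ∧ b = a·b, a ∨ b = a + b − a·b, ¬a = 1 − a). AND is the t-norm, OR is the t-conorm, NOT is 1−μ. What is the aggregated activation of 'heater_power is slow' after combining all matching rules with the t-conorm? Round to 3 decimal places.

0.482

R1: comfortable=0.69, full=0.49; AND[a·b] → w = 0.3381
R2: (¬full=1−0.49=0.51 OR empty=0.90) = 0.9510; AND[a·b] with ¬dry=1−0.62=0.38 → w = 0.3614
R3: warm=0.39, empty=0.90, dry=0.62; AND[a·b] → w = 0.2176
Rules with consequent 'slow': {R1, R3} → strengths 0.3381, 0.2176
Aggregate via t-conorm [a + b − a·b]: 0.4821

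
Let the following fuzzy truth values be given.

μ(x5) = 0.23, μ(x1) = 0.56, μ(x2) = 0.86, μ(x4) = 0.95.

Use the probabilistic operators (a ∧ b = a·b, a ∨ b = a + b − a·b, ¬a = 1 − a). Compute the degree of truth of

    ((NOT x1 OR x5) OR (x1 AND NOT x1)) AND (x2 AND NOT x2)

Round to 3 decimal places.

0.081

NOT x1 = 1 − 0.5600 = 0.4400
NOT x1 OR x5 = a + b − a·b on (0.4400, 0.2300) = 0.5688
NOT x1 = 1 − 0.5600 = 0.4400
x1 AND NOT x1 = a·b on (0.5600, 0.4400) = 0.2464
(NOT x1 OR x5) OR (x1 AND NOT x1) = a + b − a·b on (0.5688, 0.2464) = 0.6750
NOT x2 = 1 − 0.8600 = 0.1400
x2 AND NOT x2 = a·b on (0.8600, 0.1400) = 0.1204
((NOT x1 OR x5) OR (x1 AND NOT x1)) AND (x2 AND NOT x2) = a·b on (0.6750, 0.1204) = 0.0813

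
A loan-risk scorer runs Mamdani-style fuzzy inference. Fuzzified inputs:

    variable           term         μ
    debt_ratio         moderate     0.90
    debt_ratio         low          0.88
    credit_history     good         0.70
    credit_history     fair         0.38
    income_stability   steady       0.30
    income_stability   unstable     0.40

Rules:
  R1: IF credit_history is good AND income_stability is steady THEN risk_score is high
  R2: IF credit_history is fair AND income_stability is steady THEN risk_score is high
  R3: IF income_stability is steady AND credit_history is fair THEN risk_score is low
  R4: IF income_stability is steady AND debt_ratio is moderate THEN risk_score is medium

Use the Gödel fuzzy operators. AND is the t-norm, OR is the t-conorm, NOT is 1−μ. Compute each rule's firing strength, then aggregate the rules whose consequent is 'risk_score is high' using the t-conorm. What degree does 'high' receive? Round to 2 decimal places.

R1: good=0.70, steady=0.30; AND[min(a, b)] → w = 0.30
R2: fair=0.38, steady=0.30; AND[min(a, b)] → w = 0.30
R3: steady=0.30, fair=0.38; AND[min(a, b)] → w = 0.30
R4: steady=0.30, moderate=0.90; AND[min(a, b)] → w = 0.30
Rules with consequent 'high': {R1, R2} → strengths 0.30, 0.30
Aggregate via t-conorm [max(a, b)]: 0.30

0.30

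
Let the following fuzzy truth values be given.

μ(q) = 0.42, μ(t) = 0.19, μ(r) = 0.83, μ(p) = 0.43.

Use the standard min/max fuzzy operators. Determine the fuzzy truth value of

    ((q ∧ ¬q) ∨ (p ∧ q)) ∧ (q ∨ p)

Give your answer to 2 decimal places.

¬q = 1 − 0.42 = 0.58
q ∧ ¬q = min(a, b) on (0.42, 0.58) = 0.42
p ∧ q = min(a, b) on (0.43, 0.42) = 0.42
(q ∧ ¬q) ∨ (p ∧ q) = max(a, b) on (0.42, 0.42) = 0.42
q ∨ p = max(a, b) on (0.42, 0.43) = 0.43
((q ∧ ¬q) ∨ (p ∧ q)) ∧ (q ∨ p) = min(a, b) on (0.42, 0.43) = 0.42

0.42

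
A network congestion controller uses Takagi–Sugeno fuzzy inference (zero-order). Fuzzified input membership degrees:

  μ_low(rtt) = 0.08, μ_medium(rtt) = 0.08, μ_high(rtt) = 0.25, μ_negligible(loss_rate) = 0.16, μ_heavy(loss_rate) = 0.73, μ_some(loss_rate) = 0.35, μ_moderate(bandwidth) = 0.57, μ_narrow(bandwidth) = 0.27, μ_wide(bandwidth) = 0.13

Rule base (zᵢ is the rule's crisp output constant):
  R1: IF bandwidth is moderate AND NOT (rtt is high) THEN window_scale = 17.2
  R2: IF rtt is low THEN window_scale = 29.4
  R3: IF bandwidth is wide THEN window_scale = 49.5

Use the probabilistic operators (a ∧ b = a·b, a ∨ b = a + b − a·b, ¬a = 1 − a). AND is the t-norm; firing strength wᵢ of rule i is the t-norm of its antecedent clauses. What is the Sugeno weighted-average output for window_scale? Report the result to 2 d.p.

R1 (z=17.2): moderate=0.57, ¬high=1−0.25=0.75; AND[a·b] → w = 0.4275
R2 (z=29.4): low=0.08 → w = 0.0800
R3 (z=49.5): wide=0.13 → w = 0.1300
Weighted average = (0.4275·17.2 + 0.0800·29.4 + 0.1300·49.5) / (0.4275 + 0.0800 + 0.1300)
  = 16.1400 / 0.6375 = 25.32

25.32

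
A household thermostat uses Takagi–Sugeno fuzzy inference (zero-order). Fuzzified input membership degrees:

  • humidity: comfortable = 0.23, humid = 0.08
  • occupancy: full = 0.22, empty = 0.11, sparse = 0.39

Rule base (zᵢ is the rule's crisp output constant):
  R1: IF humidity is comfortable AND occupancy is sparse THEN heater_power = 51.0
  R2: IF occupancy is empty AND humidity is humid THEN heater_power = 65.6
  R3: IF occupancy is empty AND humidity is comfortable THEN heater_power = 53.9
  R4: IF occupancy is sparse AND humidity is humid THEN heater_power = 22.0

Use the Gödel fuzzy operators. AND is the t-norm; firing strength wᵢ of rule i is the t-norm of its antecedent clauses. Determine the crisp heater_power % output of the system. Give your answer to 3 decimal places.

R1 (z=51.0): comfortable=0.23, sparse=0.39; AND[min(a, b)] → w = 0.23
R2 (z=65.6): empty=0.11, humid=0.08; AND[min(a, b)] → w = 0.08
R3 (z=53.9): empty=0.11, comfortable=0.23; AND[min(a, b)] → w = 0.11
R4 (z=22.0): sparse=0.39, humid=0.08; AND[min(a, b)] → w = 0.08
Weighted average = (0.23·51.0 + 0.08·65.6 + 0.11·53.9 + 0.08·22.0) / (0.23 + 0.08 + 0.11 + 0.08)
  = 24.6670 / 0.5000 = 49.334

49.334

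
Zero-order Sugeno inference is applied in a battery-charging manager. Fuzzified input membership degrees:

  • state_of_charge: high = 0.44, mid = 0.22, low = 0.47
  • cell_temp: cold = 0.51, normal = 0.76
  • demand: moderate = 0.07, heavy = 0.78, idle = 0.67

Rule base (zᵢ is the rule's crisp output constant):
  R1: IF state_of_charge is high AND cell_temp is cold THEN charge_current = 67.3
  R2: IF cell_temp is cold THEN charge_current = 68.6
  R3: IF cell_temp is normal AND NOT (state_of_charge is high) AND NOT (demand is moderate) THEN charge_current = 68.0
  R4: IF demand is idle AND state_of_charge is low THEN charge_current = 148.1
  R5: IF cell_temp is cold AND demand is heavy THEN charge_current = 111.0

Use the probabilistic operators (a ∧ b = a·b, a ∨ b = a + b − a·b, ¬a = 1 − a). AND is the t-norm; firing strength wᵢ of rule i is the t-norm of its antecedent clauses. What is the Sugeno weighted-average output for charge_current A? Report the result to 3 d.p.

91.049

R1 (z=67.3): high=0.44, cold=0.51; AND[a·b] → w = 0.2244
R2 (z=68.6): cold=0.51 → w = 0.5100
R3 (z=68.0): normal=0.76, ¬high=1−0.44=0.56, ¬moderate=1−0.07=0.93; AND[a·b] → w = 0.3958
R4 (z=148.1): idle=0.67, low=0.47; AND[a·b] → w = 0.3149
R5 (z=111.0): cold=0.51, heavy=0.78; AND[a·b] → w = 0.3978
Weighted average = (0.2244·67.3 + 0.5100·68.6 + 0.3958·68.0 + 0.3149·148.1 + 0.3978·111.0) / (0.2244 + 0.5100 + 0.3958 + 0.3149 + 0.3978)
  = 167.7956 / 1.8429 = 91.049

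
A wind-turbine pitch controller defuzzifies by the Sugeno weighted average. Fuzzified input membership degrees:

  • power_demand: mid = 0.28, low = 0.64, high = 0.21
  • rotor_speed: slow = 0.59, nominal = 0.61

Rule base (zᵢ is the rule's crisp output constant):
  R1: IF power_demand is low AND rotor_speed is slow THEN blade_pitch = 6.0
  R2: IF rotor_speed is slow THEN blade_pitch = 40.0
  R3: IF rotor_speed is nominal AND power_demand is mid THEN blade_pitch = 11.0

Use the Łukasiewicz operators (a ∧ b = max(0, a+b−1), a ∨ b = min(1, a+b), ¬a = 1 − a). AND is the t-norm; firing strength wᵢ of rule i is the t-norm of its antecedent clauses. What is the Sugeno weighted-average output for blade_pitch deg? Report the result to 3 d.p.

30.463

R1 (z=6.0): low=0.64, slow=0.59; AND[max(0, a+b−1)] → w = 0.23
R2 (z=40.0): slow=0.59 → w = 0.59
R3 (z=11.0): nominal=0.61, mid=0.28; AND[max(0, a+b−1)] → w = 0.00
Weighted average = (0.23·6.0 + 0.59·40.0 + 0.00·11.0) / (0.23 + 0.59 + 0.00)
  = 24.9800 / 0.8200 = 30.463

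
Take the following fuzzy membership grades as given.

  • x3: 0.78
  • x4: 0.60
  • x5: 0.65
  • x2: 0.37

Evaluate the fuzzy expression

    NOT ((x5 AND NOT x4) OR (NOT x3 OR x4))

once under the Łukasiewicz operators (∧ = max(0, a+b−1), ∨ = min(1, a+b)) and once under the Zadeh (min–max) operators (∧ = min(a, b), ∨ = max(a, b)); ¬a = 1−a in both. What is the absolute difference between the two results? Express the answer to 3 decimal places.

0.270

Under Łukasiewicz:
  NOT x4 = 1 − 0.60 = 0.40
  x5 AND NOT x4 = max(0, a+b−1) on (0.65, 0.40) = 0.05
  NOT x3 = 1 − 0.78 = 0.22
  NOT x3 OR x4 = min(1, a+b) on (0.22, 0.60) = 0.82
  (x5 AND NOT x4) OR (NOT x3 OR x4) = min(1, a+b) on (0.05, 0.82) = 0.87
  NOT ((x5 AND NOT x4) OR (NOT x3 OR x4)) = 1 − 0.87 = 0.13
  → value = 0.1300
Under Zadeh (min–max):
  NOT x4 = 1 − 0.60 = 0.40
  x5 AND NOT x4 = min(a, b) on (0.65, 0.40) = 0.40
  NOT x3 = 1 − 0.78 = 0.22
  NOT x3 OR x4 = max(a, b) on (0.22, 0.60) = 0.60
  (x5 AND NOT x4) OR (NOT x3 OR x4) = max(a, b) on (0.40, 0.60) = 0.60
  NOT ((x5 AND NOT x4) OR (NOT x3 OR x4)) = 1 − 0.60 = 0.40
  → value = 0.4000
|0.1300 − 0.4000| = 0.270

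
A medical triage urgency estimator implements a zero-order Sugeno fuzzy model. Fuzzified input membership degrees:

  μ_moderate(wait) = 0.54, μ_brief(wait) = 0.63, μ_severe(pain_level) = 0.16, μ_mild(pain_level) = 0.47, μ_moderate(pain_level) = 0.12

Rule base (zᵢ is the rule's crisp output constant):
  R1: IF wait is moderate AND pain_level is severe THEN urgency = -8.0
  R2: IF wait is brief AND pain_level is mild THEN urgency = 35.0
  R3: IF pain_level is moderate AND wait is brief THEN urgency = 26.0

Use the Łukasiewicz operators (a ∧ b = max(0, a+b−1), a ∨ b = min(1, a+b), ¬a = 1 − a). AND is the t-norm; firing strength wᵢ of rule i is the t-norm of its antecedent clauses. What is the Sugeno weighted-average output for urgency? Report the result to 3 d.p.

35.000

R1 (z=-8.0): moderate=0.54, severe=0.16; AND[max(0, a+b−1)] → w = 0.00
R2 (z=35.0): brief=0.63, mild=0.47; AND[max(0, a+b−1)] → w = 0.10
R3 (z=26.0): moderate=0.12, brief=0.63; AND[max(0, a+b−1)] → w = 0.00
Weighted average = (0.00·-8.0 + 0.10·35.0 + 0.00·26.0) / (0.00 + 0.10 + 0.00)
  = 3.5000 / 0.1000 = 35.000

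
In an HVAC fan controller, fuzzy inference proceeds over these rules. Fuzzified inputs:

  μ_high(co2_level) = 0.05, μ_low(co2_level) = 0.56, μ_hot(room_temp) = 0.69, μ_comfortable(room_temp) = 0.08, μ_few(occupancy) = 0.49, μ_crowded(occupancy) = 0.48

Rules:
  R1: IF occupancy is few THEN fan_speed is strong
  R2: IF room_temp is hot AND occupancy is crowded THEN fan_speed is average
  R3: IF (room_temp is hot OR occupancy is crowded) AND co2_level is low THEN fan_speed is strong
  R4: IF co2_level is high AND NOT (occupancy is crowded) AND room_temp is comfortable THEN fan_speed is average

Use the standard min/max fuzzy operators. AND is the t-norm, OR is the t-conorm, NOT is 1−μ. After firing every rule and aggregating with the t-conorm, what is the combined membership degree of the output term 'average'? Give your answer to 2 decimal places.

R1: few=0.49 → w = 0.49
R2: hot=0.69, crowded=0.48; AND[min(a, b)] → w = 0.48
R3: (hot=0.69 OR crowded=0.48) = 0.69; AND[min(a, b)] with low=0.56 → w = 0.56
R4: high=0.05, ¬crowded=1−0.48=0.52, comfortable=0.08; AND[min(a, b)] → w = 0.05
Rules with consequent 'average': {R2, R4} → strengths 0.48, 0.05
Aggregate via t-conorm [max(a, b)]: 0.48

0.48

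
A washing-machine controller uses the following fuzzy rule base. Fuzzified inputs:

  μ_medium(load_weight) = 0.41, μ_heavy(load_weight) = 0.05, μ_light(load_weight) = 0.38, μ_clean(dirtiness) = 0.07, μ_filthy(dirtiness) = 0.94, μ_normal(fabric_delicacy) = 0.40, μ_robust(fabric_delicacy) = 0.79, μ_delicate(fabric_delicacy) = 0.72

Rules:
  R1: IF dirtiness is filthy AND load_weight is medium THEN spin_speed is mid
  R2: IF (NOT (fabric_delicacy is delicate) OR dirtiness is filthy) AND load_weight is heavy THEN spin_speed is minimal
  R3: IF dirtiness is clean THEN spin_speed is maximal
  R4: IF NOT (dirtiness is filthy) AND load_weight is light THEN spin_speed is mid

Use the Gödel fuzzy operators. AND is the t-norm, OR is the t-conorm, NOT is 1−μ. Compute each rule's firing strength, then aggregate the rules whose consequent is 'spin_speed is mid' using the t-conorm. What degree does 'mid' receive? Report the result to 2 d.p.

0.41

R1: filthy=0.94, medium=0.41; AND[min(a, b)] → w = 0.41
R2: (¬delicate=1−0.72=0.28 OR filthy=0.94) = 0.94; AND[min(a, b)] with heavy=0.05 → w = 0.05
R3: clean=0.07 → w = 0.07
R4: ¬filthy=1−0.94=0.06, light=0.38; AND[min(a, b)] → w = 0.06
Rules with consequent 'mid': {R1, R4} → strengths 0.41, 0.06
Aggregate via t-conorm [max(a, b)]: 0.41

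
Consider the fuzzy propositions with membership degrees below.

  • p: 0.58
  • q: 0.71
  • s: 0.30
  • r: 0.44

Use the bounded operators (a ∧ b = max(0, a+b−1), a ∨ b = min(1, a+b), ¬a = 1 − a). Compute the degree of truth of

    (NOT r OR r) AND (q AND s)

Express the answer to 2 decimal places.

NOT r = 1 − 0.44 = 0.56
NOT r OR r = min(1, a+b) on (0.56, 0.44) = 1.00
q AND s = max(0, a+b−1) on (0.71, 0.30) = 0.01
(NOT r OR r) AND (q AND s) = max(0, a+b−1) on (1.00, 0.01) = 0.01

0.01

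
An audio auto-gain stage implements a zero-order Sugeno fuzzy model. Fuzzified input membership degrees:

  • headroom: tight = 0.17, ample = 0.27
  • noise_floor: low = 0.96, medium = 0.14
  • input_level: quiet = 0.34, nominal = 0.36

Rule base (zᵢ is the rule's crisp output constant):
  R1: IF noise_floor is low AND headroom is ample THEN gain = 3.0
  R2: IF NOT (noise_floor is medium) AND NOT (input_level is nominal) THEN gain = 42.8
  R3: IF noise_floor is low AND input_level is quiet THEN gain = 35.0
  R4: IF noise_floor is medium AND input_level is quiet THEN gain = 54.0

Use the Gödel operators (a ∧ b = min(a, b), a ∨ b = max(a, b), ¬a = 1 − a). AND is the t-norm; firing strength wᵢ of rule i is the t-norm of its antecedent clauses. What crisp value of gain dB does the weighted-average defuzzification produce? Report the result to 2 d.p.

R1 (z=3.0): low=0.96, ample=0.27; AND[min(a, b)] → w = 0.27
R2 (z=42.8): ¬medium=1−0.14=0.86, ¬nominal=1−0.36=0.64; AND[min(a, b)] → w = 0.64
R3 (z=35.0): low=0.96, quiet=0.34; AND[min(a, b)] → w = 0.34
R4 (z=54.0): medium=0.14, quiet=0.34; AND[min(a, b)] → w = 0.14
Weighted average = (0.27·3.0 + 0.64·42.8 + 0.34·35.0 + 0.14·54.0) / (0.27 + 0.64 + 0.34 + 0.14)
  = 47.6620 / 1.3900 = 34.29

34.29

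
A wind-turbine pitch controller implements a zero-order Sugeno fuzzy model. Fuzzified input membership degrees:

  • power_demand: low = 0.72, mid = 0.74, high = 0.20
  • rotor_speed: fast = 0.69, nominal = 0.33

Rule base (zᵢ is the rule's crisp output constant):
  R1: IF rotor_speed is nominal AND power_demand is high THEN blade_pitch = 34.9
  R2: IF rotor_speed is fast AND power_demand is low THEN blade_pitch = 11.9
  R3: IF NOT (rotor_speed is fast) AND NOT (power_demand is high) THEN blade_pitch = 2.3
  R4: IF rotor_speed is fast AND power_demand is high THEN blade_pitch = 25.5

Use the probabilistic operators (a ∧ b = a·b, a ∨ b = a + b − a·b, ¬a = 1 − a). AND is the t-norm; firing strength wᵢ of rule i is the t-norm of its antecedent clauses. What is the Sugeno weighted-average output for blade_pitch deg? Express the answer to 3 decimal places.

12.969

R1 (z=34.9): nominal=0.33, high=0.20; AND[a·b] → w = 0.0660
R2 (z=11.9): fast=0.69, low=0.72; AND[a·b] → w = 0.4968
R3 (z=2.3): ¬fast=1−0.69=0.31, ¬high=1−0.20=0.80; AND[a·b] → w = 0.2480
R4 (z=25.5): fast=0.69, high=0.20; AND[a·b] → w = 0.1380
Weighted average = (0.0660·34.9 + 0.4968·11.9 + 0.2480·2.3 + 0.1380·25.5) / (0.0660 + 0.4968 + 0.2480 + 0.1380)
  = 12.3047 / 0.9488 = 12.969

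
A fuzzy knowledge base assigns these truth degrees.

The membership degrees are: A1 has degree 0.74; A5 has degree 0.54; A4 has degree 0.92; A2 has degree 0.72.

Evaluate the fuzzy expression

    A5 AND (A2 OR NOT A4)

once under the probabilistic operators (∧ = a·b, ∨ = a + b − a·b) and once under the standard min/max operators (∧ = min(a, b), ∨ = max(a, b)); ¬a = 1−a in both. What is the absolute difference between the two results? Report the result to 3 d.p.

Under probabilistic:
  NOT A4 = 1 − 0.9200 = 0.0800
  A2 OR NOT A4 = a + b − a·b on (0.7200, 0.0800) = 0.7424
  A5 AND (A2 OR NOT A4) = a·b on (0.5400, 0.7424) = 0.4009
  → value = 0.4009
Under standard min/max:
  NOT A4 = 1 − 0.92 = 0.08
  A2 OR NOT A4 = max(a, b) on (0.72, 0.08) = 0.72
  A5 AND (A2 OR NOT A4) = min(a, b) on (0.54, 0.72) = 0.54
  → value = 0.5400
|0.4009 − 0.5400| = 0.139

0.139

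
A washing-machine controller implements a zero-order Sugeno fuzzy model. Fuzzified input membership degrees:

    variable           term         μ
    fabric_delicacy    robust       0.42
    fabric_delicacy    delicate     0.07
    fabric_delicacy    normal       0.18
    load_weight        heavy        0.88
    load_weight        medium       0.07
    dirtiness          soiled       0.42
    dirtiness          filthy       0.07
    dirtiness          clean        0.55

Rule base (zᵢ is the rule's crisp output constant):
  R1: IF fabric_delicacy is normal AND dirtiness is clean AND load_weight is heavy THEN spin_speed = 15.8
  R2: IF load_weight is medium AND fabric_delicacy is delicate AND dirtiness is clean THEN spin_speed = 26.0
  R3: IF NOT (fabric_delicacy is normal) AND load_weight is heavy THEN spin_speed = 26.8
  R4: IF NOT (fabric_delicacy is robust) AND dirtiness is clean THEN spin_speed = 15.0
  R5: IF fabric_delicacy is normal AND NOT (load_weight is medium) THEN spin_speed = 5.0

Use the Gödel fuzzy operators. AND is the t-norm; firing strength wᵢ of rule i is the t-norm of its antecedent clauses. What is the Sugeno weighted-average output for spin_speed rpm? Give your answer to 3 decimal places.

19.883

R1 (z=15.8): normal=0.18, clean=0.55, heavy=0.88; AND[min(a, b)] → w = 0.18
R2 (z=26.0): medium=0.07, delicate=0.07, clean=0.55; AND[min(a, b)] → w = 0.07
R3 (z=26.8): ¬normal=1−0.18=0.82, heavy=0.88; AND[min(a, b)] → w = 0.82
R4 (z=15.0): ¬robust=1−0.42=0.58, clean=0.55; AND[min(a, b)] → w = 0.55
R5 (z=5.0): normal=0.18, ¬medium=1−0.07=0.93; AND[min(a, b)] → w = 0.18
Weighted average = (0.18·15.8 + 0.07·26.0 + 0.82·26.8 + 0.55·15.0 + 0.18·5.0) / (0.18 + 0.07 + 0.82 + 0.55 + 0.18)
  = 35.7900 / 1.8000 = 19.883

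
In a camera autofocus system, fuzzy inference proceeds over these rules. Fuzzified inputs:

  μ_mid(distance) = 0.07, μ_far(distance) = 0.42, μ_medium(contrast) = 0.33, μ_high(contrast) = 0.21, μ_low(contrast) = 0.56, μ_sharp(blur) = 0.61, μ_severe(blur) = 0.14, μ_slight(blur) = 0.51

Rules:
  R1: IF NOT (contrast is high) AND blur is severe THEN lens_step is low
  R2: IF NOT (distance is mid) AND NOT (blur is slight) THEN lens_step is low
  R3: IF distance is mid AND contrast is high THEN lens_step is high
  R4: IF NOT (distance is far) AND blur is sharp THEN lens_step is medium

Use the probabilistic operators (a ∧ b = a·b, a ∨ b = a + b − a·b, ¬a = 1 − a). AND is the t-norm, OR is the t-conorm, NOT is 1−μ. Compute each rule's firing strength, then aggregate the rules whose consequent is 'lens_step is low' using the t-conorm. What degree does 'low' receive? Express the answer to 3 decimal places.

0.516

R1: ¬high=1−0.21=0.79, severe=0.14; AND[a·b] → w = 0.1106
R2: ¬mid=1−0.07=0.93, ¬slight=1−0.51=0.49; AND[a·b] → w = 0.4557
R3: mid=0.07, high=0.21; AND[a·b] → w = 0.0147
R4: ¬far=1−0.42=0.58, sharp=0.61; AND[a·b] → w = 0.3538
Rules with consequent 'low': {R1, R2} → strengths 0.1106, 0.4557
Aggregate via t-conorm [a + b − a·b]: 0.5159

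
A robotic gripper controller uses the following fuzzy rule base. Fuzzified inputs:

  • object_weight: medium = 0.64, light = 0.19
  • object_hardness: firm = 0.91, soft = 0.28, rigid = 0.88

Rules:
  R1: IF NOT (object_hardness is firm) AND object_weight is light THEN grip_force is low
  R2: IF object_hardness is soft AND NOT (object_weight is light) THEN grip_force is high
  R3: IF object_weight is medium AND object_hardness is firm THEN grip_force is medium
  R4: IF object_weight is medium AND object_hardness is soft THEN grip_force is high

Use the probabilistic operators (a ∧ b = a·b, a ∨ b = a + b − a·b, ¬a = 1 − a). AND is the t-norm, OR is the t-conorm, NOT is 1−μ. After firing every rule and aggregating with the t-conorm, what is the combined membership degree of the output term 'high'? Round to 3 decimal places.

0.365

R1: ¬firm=1−0.91=0.09, light=0.19; AND[a·b] → w = 0.0171
R2: soft=0.28, ¬light=1−0.19=0.81; AND[a·b] → w = 0.2268
R3: medium=0.64, firm=0.91; AND[a·b] → w = 0.5824
R4: medium=0.64, soft=0.28; AND[a·b] → w = 0.1792
Rules with consequent 'high': {R2, R4} → strengths 0.2268, 0.1792
Aggregate via t-conorm [a + b − a·b]: 0.3654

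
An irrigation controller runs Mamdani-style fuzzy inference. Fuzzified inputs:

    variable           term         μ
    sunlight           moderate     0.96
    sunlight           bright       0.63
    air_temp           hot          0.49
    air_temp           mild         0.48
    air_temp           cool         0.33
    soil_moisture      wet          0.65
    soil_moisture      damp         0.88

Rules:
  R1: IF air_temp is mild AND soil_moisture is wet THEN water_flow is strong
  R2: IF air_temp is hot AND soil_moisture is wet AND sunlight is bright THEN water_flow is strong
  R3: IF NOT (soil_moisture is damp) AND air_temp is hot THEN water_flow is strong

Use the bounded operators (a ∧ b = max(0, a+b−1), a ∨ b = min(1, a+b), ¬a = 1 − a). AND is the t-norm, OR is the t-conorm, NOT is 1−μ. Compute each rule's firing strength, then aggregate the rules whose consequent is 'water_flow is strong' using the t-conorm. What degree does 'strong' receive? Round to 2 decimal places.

0.13

R1: mild=0.48, wet=0.65; AND[max(0, a+b−1)] → w = 0.13
R2: hot=0.49, wet=0.65, bright=0.63; AND[max(0, a+b−1)] → w = 0.00
R3: ¬damp=1−0.88=0.12, hot=0.49; AND[max(0, a+b−1)] → w = 0.00
Rules with consequent 'strong': {R1, R2, R3} → strengths 0.13, 0.00, 0.00
Aggregate via t-conorm [min(1, a+b)]: 0.13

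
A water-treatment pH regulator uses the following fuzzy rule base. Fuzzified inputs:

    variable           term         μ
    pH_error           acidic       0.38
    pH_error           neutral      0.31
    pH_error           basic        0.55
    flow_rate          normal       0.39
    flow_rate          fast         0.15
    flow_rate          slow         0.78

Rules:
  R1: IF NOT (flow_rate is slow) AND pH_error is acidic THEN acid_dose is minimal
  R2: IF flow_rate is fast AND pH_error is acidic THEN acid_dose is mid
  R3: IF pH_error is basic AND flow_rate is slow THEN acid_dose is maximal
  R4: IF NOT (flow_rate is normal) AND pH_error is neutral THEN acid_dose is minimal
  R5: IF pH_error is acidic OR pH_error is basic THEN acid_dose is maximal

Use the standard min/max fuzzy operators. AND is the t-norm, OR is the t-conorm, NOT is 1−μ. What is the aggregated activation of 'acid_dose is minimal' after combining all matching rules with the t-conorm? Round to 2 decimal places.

0.31

R1: ¬slow=1−0.78=0.22, acidic=0.38; AND[min(a, b)] → w = 0.22
R2: fast=0.15, acidic=0.38; AND[min(a, b)] → w = 0.15
R3: basic=0.55, slow=0.78; AND[min(a, b)] → w = 0.55
R4: ¬normal=1−0.39=0.61, neutral=0.31; AND[min(a, b)] → w = 0.31
R5: acidic=0.38, basic=0.55; OR[max(a, b)] → w = 0.55
Rules with consequent 'minimal': {R1, R4} → strengths 0.22, 0.31
Aggregate via t-conorm [max(a, b)]: 0.31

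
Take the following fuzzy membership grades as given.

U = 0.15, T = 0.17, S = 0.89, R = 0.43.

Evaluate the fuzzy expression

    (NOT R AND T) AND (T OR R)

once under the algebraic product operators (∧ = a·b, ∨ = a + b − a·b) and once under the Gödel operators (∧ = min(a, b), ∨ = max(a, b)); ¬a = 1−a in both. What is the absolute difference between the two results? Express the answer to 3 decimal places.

0.119

Under algebraic product:
  NOT R = 1 − 0.4300 = 0.5700
  NOT R AND T = a·b on (0.5700, 0.1700) = 0.0969
  T OR R = a + b − a·b on (0.1700, 0.4300) = 0.5269
  (NOT R AND T) AND (T OR R) = a·b on (0.0969, 0.5269) = 0.0511
  → value = 0.0511
Under Gödel:
  NOT R = 1 − 0.43 = 0.57
  NOT R AND T = min(a, b) on (0.57, 0.17) = 0.17
  T OR R = max(a, b) on (0.17, 0.43) = 0.43
  (NOT R AND T) AND (T OR R) = min(a, b) on (0.17, 0.43) = 0.17
  → value = 0.1700
|0.0511 − 0.1700| = 0.119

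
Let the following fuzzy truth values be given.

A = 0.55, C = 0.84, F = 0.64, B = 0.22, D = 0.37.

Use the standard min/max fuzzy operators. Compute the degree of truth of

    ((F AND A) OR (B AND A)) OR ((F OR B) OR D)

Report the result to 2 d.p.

F AND A = min(a, b) on (0.64, 0.55) = 0.55
B AND A = min(a, b) on (0.22, 0.55) = 0.22
(F AND A) OR (B AND A) = max(a, b) on (0.55, 0.22) = 0.55
F OR B = max(a, b) on (0.64, 0.22) = 0.64
(F OR B) OR D = max(a, b) on (0.64, 0.37) = 0.64
((F AND A) OR (B AND A)) OR ((F OR B) OR D) = max(a, b) on (0.55, 0.64) = 0.64

0.64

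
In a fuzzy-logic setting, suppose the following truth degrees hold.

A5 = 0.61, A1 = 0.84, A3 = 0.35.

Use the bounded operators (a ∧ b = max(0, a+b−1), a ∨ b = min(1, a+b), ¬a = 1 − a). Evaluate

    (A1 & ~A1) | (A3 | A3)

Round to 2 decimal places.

~A1 = 1 − 0.84 = 0.16
A1 & ~A1 = max(0, a+b−1) on (0.84, 0.16) = 0.00
A3 | A3 = min(1, a+b) on (0.35, 0.35) = 0.70
(A1 & ~A1) | (A3 | A3) = min(1, a+b) on (0.00, 0.70) = 0.70

0.70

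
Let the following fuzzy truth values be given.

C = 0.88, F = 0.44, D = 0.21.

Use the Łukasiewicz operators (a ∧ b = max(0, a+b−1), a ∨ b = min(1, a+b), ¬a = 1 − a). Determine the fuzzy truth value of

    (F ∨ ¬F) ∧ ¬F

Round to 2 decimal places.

0.56

¬F = 1 − 0.44 = 0.56
F ∨ ¬F = min(1, a+b) on (0.44, 0.56) = 1.00
¬F = 1 − 0.44 = 0.56
(F ∨ ¬F) ∧ ¬F = max(0, a+b−1) on (1.00, 0.56) = 0.56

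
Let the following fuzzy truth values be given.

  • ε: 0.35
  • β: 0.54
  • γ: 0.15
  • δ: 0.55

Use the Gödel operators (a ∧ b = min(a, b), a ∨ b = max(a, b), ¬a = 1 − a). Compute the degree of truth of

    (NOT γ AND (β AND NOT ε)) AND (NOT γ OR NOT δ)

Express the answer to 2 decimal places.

NOT γ = 1 − 0.15 = 0.85
NOT ε = 1 − 0.35 = 0.65
β AND NOT ε = min(a, b) on (0.54, 0.65) = 0.54
NOT γ AND (β AND NOT ε) = min(a, b) on (0.85, 0.54) = 0.54
NOT γ = 1 − 0.15 = 0.85
NOT δ = 1 − 0.55 = 0.45
NOT γ OR NOT δ = max(a, b) on (0.85, 0.45) = 0.85
(NOT γ AND (β AND NOT ε)) AND (NOT γ OR NOT δ) = min(a, b) on (0.54, 0.85) = 0.54

0.54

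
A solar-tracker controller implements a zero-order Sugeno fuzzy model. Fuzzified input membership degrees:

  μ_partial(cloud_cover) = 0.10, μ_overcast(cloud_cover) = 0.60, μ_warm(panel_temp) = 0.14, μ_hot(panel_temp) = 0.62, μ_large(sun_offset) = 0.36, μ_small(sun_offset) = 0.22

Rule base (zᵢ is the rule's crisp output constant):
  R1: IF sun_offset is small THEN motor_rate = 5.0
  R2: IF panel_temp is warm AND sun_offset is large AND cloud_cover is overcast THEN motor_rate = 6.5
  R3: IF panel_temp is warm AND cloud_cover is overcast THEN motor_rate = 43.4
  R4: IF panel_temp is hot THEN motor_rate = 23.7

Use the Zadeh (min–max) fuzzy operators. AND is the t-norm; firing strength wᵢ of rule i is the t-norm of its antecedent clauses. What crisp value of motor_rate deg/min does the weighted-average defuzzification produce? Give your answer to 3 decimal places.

20.339

R1 (z=5.0): small=0.22 → w = 0.22
R2 (z=6.5): warm=0.14, large=0.36, overcast=0.60; AND[min(a, b)] → w = 0.14
R3 (z=43.4): warm=0.14, overcast=0.60; AND[min(a, b)] → w = 0.14
R4 (z=23.7): hot=0.62 → w = 0.62
Weighted average = (0.22·5.0 + 0.14·6.5 + 0.14·43.4 + 0.62·23.7) / (0.22 + 0.14 + 0.14 + 0.62)
  = 22.7800 / 1.1200 = 20.339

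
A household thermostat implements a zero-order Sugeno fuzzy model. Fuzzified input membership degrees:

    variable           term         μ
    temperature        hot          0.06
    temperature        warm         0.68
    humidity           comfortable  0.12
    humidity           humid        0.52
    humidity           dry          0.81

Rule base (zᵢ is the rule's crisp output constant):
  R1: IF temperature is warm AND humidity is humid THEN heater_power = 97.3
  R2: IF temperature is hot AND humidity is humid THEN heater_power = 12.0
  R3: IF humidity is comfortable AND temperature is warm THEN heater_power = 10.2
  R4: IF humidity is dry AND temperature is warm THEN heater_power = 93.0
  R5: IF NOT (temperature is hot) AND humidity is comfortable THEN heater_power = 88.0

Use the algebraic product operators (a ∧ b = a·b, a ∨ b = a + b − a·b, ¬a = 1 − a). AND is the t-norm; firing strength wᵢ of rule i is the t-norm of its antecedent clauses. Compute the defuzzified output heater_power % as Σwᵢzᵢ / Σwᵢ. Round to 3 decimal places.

85.631

R1 (z=97.3): warm=0.68, humid=0.52; AND[a·b] → w = 0.3536
R2 (z=12.0): hot=0.06, humid=0.52; AND[a·b] → w = 0.0312
R3 (z=10.2): comfortable=0.12, warm=0.68; AND[a·b] → w = 0.0816
R4 (z=93.0): dry=0.81, warm=0.68; AND[a·b] → w = 0.5508
R5 (z=88.0): ¬hot=1−0.06=0.94, comfortable=0.12; AND[a·b] → w = 0.1128
Weighted average = (0.3536·97.3 + 0.0312·12.0 + 0.0816·10.2 + 0.5508·93.0 + 0.1128·88.0) / (0.3536 + 0.0312 + 0.0816 + 0.5508 + 0.1128)
  = 96.7628 / 1.1300 = 85.631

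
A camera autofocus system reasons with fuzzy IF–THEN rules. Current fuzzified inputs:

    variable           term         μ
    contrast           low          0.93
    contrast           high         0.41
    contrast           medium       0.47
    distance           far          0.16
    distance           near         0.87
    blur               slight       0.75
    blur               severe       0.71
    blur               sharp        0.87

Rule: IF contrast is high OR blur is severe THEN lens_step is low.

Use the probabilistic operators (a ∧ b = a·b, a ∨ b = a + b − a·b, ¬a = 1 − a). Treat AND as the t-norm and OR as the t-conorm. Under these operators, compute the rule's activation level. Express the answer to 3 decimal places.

firing strength: high=0.41, severe=0.71; OR[a + b − a·b] → w = 0.8289

0.829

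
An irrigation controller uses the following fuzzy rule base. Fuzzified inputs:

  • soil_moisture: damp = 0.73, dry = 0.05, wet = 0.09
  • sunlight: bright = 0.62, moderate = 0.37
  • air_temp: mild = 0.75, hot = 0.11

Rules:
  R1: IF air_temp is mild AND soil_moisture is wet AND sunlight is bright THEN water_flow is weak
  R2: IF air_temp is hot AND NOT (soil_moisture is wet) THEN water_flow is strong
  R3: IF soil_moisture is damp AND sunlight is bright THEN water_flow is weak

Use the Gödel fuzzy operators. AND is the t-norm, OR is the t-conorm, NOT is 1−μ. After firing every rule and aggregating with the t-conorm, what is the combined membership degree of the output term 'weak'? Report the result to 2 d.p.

R1: mild=0.75, wet=0.09, bright=0.62; AND[min(a, b)] → w = 0.09
R2: hot=0.11, ¬wet=1−0.09=0.91; AND[min(a, b)] → w = 0.11
R3: damp=0.73, bright=0.62; AND[min(a, b)] → w = 0.62
Rules with consequent 'weak': {R1, R3} → strengths 0.09, 0.62
Aggregate via t-conorm [max(a, b)]: 0.62

0.62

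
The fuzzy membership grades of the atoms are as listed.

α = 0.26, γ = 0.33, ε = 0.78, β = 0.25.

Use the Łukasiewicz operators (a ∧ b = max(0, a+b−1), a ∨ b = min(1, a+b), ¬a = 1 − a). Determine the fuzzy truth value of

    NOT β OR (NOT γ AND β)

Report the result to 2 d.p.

0.75

NOT β = 1 − 0.25 = 0.75
NOT γ = 1 − 0.33 = 0.67
NOT γ AND β = max(0, a+b−1) on (0.67, 0.25) = 0.00
NOT β OR (NOT γ AND β) = min(1, a+b) on (0.75, 0.00) = 0.75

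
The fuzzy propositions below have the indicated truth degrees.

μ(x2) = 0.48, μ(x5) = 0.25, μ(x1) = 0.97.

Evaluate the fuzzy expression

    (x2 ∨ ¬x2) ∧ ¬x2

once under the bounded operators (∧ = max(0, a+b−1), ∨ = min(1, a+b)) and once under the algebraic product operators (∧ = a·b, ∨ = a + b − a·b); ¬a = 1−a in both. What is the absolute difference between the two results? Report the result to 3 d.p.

Under bounded:
  ¬x2 = 1 − 0.48 = 0.52
  x2 ∨ ¬x2 = min(1, a+b) on (0.48, 0.52) = 1.00
  ¬x2 = 1 − 0.48 = 0.52
  (x2 ∨ ¬x2) ∧ ¬x2 = max(0, a+b−1) on (1.00, 0.52) = 0.52
  → value = 0.5200
Under algebraic product:
  ¬x2 = 1 − 0.4800 = 0.5200
  x2 ∨ ¬x2 = a + b − a·b on (0.4800, 0.5200) = 0.7504
  ¬x2 = 1 − 0.4800 = 0.5200
  (x2 ∨ ¬x2) ∧ ¬x2 = a·b on (0.7504, 0.5200) = 0.3902
  → value = 0.3902
|0.5200 − 0.3902| = 0.130

0.130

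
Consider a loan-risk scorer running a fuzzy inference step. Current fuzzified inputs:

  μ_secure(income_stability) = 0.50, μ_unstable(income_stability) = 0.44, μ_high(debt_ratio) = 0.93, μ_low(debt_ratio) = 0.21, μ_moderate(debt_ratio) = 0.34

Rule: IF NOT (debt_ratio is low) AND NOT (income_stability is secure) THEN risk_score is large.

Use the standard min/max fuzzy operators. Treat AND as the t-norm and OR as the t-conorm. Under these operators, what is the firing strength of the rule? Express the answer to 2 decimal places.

0.50

firing strength: ¬low=1−0.21=0.79, ¬secure=1−0.50=0.50; AND[min(a, b)] → w = 0.50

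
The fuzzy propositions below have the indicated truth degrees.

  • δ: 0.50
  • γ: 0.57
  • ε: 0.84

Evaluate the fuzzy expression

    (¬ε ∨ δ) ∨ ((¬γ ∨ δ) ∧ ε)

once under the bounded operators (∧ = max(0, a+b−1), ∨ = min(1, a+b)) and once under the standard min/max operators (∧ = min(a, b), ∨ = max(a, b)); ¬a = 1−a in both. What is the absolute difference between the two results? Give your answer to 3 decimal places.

Under bounded:
  ¬ε = 1 − 0.84 = 0.16
  ¬ε ∨ δ = min(1, a+b) on (0.16, 0.50) = 0.66
  ¬γ = 1 − 0.57 = 0.43
  ¬γ ∨ δ = min(1, a+b) on (0.43, 0.50) = 0.93
  (¬γ ∨ δ) ∧ ε = max(0, a+b−1) on (0.93, 0.84) = 0.77
  (¬ε ∨ δ) ∨ ((¬γ ∨ δ) ∧ ε) = min(1, a+b) on (0.66, 0.77) = 1.00
  → value = 1.0000
Under standard min/max:
  ¬ε = 1 − 0.84 = 0.16
  ¬ε ∨ δ = max(a, b) on (0.16, 0.50) = 0.50
  ¬γ = 1 − 0.57 = 0.43
  ¬γ ∨ δ = max(a, b) on (0.43, 0.50) = 0.50
  (¬γ ∨ δ) ∧ ε = min(a, b) on (0.50, 0.84) = 0.50
  (¬ε ∨ δ) ∨ ((¬γ ∨ δ) ∧ ε) = max(a, b) on (0.50, 0.50) = 0.50
  → value = 0.5000
|1.0000 − 0.5000| = 0.500

0.500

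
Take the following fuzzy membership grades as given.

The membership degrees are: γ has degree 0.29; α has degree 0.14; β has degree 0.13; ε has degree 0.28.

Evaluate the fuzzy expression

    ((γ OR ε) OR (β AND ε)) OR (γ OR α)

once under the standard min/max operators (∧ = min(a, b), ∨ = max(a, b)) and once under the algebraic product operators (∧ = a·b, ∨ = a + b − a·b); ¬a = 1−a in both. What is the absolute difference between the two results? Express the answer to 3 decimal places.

Under standard min/max:
  γ OR ε = max(a, b) on (0.29, 0.28) = 0.29
  β AND ε = min(a, b) on (0.13, 0.28) = 0.13
  (γ OR ε) OR (β AND ε) = max(a, b) on (0.29, 0.13) = 0.29
  γ OR α = max(a, b) on (0.29, 0.14) = 0.29
  ((γ OR ε) OR (β AND ε)) OR (γ OR α) = max(a, b) on (0.29, 0.29) = 0.29
  → value = 0.2900
Under algebraic product:
  γ OR ε = a + b − a·b on (0.2900, 0.2800) = 0.4888
  β AND ε = a·b on (0.1300, 0.2800) = 0.0364
  (γ OR ε) OR (β AND ε) = a + b − a·b on (0.4888, 0.0364) = 0.5074
  γ OR α = a + b − a·b on (0.2900, 0.1400) = 0.3894
  ((γ OR ε) OR (β AND ε)) OR (γ OR α) = a + b − a·b on (0.5074, 0.3894) = 0.6992
  → value = 0.6992
|0.2900 − 0.6992| = 0.409

0.409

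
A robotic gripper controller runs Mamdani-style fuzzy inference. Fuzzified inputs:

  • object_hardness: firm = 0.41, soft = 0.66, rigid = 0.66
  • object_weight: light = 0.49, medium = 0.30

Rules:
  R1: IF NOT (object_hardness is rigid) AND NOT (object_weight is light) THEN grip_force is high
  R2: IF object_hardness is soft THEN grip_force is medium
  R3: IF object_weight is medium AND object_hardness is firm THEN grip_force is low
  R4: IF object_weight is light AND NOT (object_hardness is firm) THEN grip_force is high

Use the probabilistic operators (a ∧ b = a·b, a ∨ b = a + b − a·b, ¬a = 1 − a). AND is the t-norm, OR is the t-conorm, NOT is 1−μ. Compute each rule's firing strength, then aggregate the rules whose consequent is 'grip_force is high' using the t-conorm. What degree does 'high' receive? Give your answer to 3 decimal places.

0.412

R1: ¬rigid=1−0.66=0.34, ¬light=1−0.49=0.51; AND[a·b] → w = 0.1734
R2: soft=0.66 → w = 0.6600
R3: medium=0.30, firm=0.41; AND[a·b] → w = 0.1230
R4: light=0.49, ¬firm=1−0.41=0.59; AND[a·b] → w = 0.2891
Rules with consequent 'high': {R1, R4} → strengths 0.1734, 0.2891
Aggregate via t-conorm [a + b − a·b]: 0.4124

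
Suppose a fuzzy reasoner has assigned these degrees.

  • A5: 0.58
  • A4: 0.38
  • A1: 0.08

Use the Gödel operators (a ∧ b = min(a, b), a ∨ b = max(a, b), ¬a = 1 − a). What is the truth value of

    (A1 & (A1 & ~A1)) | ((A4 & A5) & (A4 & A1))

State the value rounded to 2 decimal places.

0.08

~A1 = 1 − 0.08 = 0.92
A1 & ~A1 = min(a, b) on (0.08, 0.92) = 0.08
A1 & (A1 & ~A1) = min(a, b) on (0.08, 0.08) = 0.08
A4 & A5 = min(a, b) on (0.38, 0.58) = 0.38
A4 & A1 = min(a, b) on (0.38, 0.08) = 0.08
(A4 & A5) & (A4 & A1) = min(a, b) on (0.38, 0.08) = 0.08
(A1 & (A1 & ~A1)) | ((A4 & A5) & (A4 & A1)) = max(a, b) on (0.08, 0.08) = 0.08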